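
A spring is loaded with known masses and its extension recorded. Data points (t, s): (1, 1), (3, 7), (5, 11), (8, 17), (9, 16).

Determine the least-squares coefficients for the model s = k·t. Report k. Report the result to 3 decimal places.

The normal system AᵀA·[k]ᵀ = Aᵀs is [[180]]·[k]ᵀ = [357]ᵀ.
Hence k = 357 / 180 ≈ 1.98333.

k = 1.983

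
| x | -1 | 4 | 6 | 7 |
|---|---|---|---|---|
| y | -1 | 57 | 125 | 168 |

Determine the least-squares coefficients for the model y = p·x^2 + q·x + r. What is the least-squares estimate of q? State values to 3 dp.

q = 2.104

Forming MᵀM = [[3954, 622, 102]; [622, 102, 16]; [102, 16, 4]] and Mᵀy = [13643, 2155, 349]ᵀ gives MᵀM·[p, q, r]ᵀ = Mᵀy.
Row-reducing yields p = 17827/5618, q = 5909/2809, r = -5845/2809.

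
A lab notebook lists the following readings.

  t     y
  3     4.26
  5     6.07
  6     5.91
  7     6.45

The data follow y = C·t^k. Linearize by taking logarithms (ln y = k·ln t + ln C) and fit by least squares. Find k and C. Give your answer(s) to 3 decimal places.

Taking logs, ln y = k·ln t + ln C, so regress ln y on ln t.
Σln t = 6.4457, Σ(ln t)² = 10.7942, Σln y = 6.8934, Σln t·ln y = 11.3052.
Equations: 10.7942·k + 6.4457·ln C = 11.3052;  6.4457·k + 4·ln C = 6.8934.
Slope k = (n·Σln t·ln y − Σln t·Σln y)/(n·Σ(ln t)² − (Σln t)²) = (4·11.3052 − 6.4457·6.8934)/1.6295 = 0.48376; ln C = (Σln y − k·Σln t)/n = 0.94379, so C = exp(0.94379) = 2.56970.

k = 0.484, C = 2.570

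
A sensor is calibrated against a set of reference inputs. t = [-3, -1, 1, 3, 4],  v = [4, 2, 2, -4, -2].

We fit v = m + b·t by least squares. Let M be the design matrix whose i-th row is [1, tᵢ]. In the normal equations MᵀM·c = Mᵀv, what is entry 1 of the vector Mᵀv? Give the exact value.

Entry 1 ↔ basis 1, so (Mᵀv)_{1} = Σᵢ vᵢ = (1)·(4) + (1)·(2) + (1)·(2) + (1)·(-4) + (1)·(-2) = 2.

2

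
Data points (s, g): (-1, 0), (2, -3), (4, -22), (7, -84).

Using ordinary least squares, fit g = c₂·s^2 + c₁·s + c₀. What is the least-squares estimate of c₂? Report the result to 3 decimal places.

c₂ = -1.967

With design matrix X, XᵀX = [[2674, 414, 70]; [414, 70, 12]; [70, 12, 4]] and Xᵀg = [-4480, -682, -109]ᵀ.
Solving the 3×3 system (Gaussian elimination) gives c₂ = -59/30, c₁ = 231/170, c₀ = 788/255.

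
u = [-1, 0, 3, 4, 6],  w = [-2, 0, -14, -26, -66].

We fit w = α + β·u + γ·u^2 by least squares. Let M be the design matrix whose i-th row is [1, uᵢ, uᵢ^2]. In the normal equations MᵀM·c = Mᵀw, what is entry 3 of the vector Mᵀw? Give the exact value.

-2920

Entry 3 ↔ basis u^2, so (Mᵀw)_{3} = Σᵢ (u^2)·wᵢ = (1)·(-2) + (0)·(0) + (9)·(-14) + (16)·(-26) + (36)·(-66) = -2920.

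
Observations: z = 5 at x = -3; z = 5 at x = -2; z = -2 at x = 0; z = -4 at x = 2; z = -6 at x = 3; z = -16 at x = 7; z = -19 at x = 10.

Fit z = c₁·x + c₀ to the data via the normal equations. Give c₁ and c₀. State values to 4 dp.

Sums needed: Σx·x = 175, Σx = 17, Σ1 = 7.
Right-hand side: Σx·z = -353, Σz = -37.
So MᵀM·[c₁, c₀]ᵀ = Mᵀz: [[175, 17]; [17, 7]]·[c₁, c₀]ᵀ = [-353, -37]ᵀ.
Eliminating c₀: 7·(row 1) − 17·(row 2) gives 936·c₁ = 7·(-353) − 17·(-37) = -1842, so c₁ = -307/156.
Then c₀ = ((-37) − 17·(-307/156))/7 = -79/156.

c₁ = -1.9679, c₀ = -0.5064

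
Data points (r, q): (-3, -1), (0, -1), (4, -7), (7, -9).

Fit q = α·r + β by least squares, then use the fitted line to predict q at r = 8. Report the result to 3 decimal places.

q̂ = -9.879

Normal-equation sums: Σr·r = 74, Σr = 8, Σ1 = 4.
And Σr·q = -88, Σq = -18.
MᵀM·[α, β]ᵀ = Mᵀq becomes [[74, 8]; [8, 4]]·[α, β]ᵀ = [-88, -18]ᵀ.
det = 74·4 − 8² = 232.
α = ((-88)·4 − 8·(-18))/232 = -26/29; β = (74·(-18) − 8·(-88))/232 = -157/58.
At r = 8: q̂ = (-26/29)·(8) + (-157/58)·(1) = -573/58.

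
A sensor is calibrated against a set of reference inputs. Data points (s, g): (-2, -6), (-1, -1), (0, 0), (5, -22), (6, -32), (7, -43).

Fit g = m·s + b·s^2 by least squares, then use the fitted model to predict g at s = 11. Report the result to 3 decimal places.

ĝ = -111.958

Normal-equation sums: Σs·s = 115, Σs·s^2 = 675, Σs^2·s^2 = 4339.
Moment sums: Σs·g = -590, Σs^2·g = -3834.
Δ = 115·4339 − 675² = 43360.
m = ((-590)·4339 − 675·(-3834))/43360 = 1397/2168; b = (115·(-3834) − 675·(-590))/43360 = -2133/2168.
At s = 11: ĝ = (1397/2168)·(11) + (-2133/2168)·(121) = -121363/1084.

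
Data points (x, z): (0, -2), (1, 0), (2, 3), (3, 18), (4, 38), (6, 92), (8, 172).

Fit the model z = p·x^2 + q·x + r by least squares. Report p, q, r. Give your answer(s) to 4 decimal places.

p = 3.0229, q = -2.4346, r = -1.9344

Entries of AᵀA: Σx^2·x^2 = 5746, Σx^2·x = 828, Σx^2 = 130, Σx·x = 130, Σx = 24, Σ1 = 7.
For Aᵀz: Σx^2·z = 15102, Σx·z = 2140, Σz = 321.
So AᵀA·[p, q, r]ᵀ = Aᵀz: [[5746, 828, 130]; [828, 130, 24]; [130, 24, 7]]·[p, q, r]ᵀ = [15102, 2140, 321]ᵀ.
Row-reducing yields p = 22620/7483, q = -18218/7483, r = -14475/7483.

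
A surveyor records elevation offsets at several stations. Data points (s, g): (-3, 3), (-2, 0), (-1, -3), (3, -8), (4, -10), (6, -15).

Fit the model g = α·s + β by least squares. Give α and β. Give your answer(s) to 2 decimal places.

Compute the Gram sums: Σs·s = 75, Σs = 7, Σ1 = 6.
Right-hand side: Σs·g = -160, Σg = -33.
Δ = 75·6 − 7² = 401.
α = ((-160)·6 − 7·(-33))/401 = -729/401; β = (75·(-33) − 7·(-160))/401 = -1355/401.

α = -1.82, β = -3.38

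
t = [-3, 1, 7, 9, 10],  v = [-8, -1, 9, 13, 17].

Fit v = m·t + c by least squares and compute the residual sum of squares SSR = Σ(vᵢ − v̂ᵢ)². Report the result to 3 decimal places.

Entries of MᵀM: Σt·t = 240, Σt = 24, Σ1 = 5.
For Mᵀv: Σt·v = 373, Σv = 30.
Normal equations: [[240, 24]; [24, 5]]·[m, c]ᵀ = [373, 30]ᵀ.
Determinant 240·5 − 24² = 624.
m = (373·5 − 24·30)/624 = 1145/624; c = (240·30 − 24·373)/624 = -73/26.
Residuals: 5/16, -17/624, -647/624, -147/208, 35/24; SSR = 2371/624.

SSR = 3.800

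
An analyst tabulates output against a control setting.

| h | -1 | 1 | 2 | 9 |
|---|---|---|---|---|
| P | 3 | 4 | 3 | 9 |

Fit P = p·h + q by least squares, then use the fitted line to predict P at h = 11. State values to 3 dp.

MᵀM·[p, q]ᵀ = MᵀP reads: 87·p + 11·q = 88;  11·p + 4·q = 19.
Δ = 87·4 − 11² = 227.
p = (88·4 − 11·19)/227 = 143/227; q = (87·19 − 11·88)/227 = 685/227.
At h = 11: P̂ = (143/227)·(11) + (685/227)·(1) = 2258/227.

P̂ = 9.947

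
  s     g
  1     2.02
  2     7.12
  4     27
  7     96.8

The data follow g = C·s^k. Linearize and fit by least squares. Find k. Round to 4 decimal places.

Linearized form: ln g = k·ln s + ln C. From the 4 transformed points,
Σln s = 4.0254, Σ(ln s)² = 6.1888, Σln g = 10.5345, Σln s·ln g = 14.8275.
Equations: 6.1888·k + 4.0254·ln C = 14.8275;  4.0254·k + 4·ln C = 10.5345.
Slope k = (n·Σln s·ln g − Σln s·Σln g)/(n·Σ(ln s)² − (Σln s)²) = (4·14.8275 − 4.0254·10.5345)/8.5519 = 1.97678; ln C = (Σln g − k·Σln s)/n = 0.64431.

k = 1.9768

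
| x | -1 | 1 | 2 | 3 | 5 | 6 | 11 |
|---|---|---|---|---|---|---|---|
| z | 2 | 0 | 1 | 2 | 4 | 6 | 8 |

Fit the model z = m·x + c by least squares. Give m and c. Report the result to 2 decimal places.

m = 0.66, c = 0.74

Compute the Gram sums: Σx·x = 197, Σx = 27, Σ1 = 7.
Moment sums: Σx·z = 150, Σz = 23.
Determinant 197·7 − 27² = 650.
m = (150·7 − 27·23)/650 = 33/50; c = (197·23 − 27·150)/650 = 37/50.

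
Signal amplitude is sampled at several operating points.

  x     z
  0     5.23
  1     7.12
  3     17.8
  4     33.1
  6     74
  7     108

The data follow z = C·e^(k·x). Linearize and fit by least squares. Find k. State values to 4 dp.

k = 0.4469

With ln zᵢ as the transformed response and xᵢ as the regressor:
XᵀX = [[111.0000, 21.0000]; [21.0000, 6]], rhs = [83.1979, 18.9822]ᵀ  (here Σx = 21.0000, Σ(x)² = 111.0000, Σln z = 18.9822, Σx·ln z = 83.1979).
Slope k = (n·Σx·ln z − Σx·Σln z)/(n·Σ(x)² − (Σx)²) = (6·83.1979 − 21.0000·18.9822)/225.0000 = 0.44694; ln C = (Σln z − k·Σx)/n = 1.59943.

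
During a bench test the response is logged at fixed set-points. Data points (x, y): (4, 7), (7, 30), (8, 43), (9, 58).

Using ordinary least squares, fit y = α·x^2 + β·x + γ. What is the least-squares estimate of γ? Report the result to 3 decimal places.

γ = 11.276

Sums needed: Σx^2·x^2 = 13314, Σx^2·x = 1648, Σx^2 = 210, Σx·x = 210, Σx = 28, Σ1 = 4.
Right-hand side: Σx^2·y = 9032, Σx·y = 1104, Σy = 138.
Inverting the 3×3 Gram matrix, [α, β, γ]ᵀ = [227/181, -1102/181, 2041/181]ᵀ.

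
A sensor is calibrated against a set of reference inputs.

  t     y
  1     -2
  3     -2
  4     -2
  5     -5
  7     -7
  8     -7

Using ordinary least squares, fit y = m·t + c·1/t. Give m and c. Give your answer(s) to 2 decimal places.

m = -0.87, c = -0.68

The normal equations are: 164·m + 6·c = -146;  6·m + (881749/705600)·c = -145/24.
Eliminating c: (881749/705600)·(row 1) − 6·(row 2) gives (29801309/176400)·m = (881749/705600)·(-146) − 6·(-145/24) = -51578677/352800, so m = -51578677/59602618.
Then c = ((-145/24) − 6·(-51578677/59602618))/(881749/705600) = -20256600/29801309.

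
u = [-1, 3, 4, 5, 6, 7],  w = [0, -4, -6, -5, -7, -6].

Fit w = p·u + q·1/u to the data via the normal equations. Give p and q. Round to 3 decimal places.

p = -1.090, q = 0.541

From the data, Σu·u = 136, Σu·1/u = 6, Σ1/u·1/u = 222581/176400.
Moment sums: Σu·w = -145, Σ1/u·w = -41/7.
Normal equations: [[136, 6]; [6, 222581/176400]]·[p, q]ᵀ = [-145, -41/7]ᵀ.
det = 136·(222581/176400) − 6² = 2990077/22050.
p = ((-145)·(222581/176400) − 6·(-41/7))/(2990077/22050) = -26075045/23920616; q = (136·(-41/7) − 6·(-145))/(2990077/22050) = 1619100/2990077.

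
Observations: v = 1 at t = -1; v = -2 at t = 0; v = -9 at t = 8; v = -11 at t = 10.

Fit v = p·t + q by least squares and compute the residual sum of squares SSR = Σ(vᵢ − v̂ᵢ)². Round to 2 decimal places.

SSR = 1.99

Setting ∂/∂p … = 0 gives: 165·p + 17·q = -183;  17·p + 4·q = -21.
(Σt·t = 165, Σt = 17, Σ1 = 4, Σt·v = -183, Σv = -21.)
det = 165·4 − 17² = 371.
p = ((-183)·4 − 17·(-21))/371 = -375/371; q = (165·(-21) − 17·(-183))/371 = -354/371.
Residuals: 50/53, -388/371, 15/371, 23/371; SSR = 738/371.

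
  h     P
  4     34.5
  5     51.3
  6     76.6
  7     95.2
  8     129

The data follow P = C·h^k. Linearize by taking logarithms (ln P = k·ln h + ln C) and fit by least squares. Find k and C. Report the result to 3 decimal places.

k = 1.889, C = 2.502

Taking logs, ln P = k·ln h + ln C, so regress ln P on ln h.
Sums: Σln h = 8.8128, Σ(ln h)² = 15.8331, Σln P = 21.2330, Σln h·ln P = 37.9912.
Normal system: [[15.8331, 8.8128]; [8.8128, 5]]·[k, ln C]ᵀ = [37.9912, 21.2330]ᵀ.
Δ = 15.8331·5 − (8.8128)² = 1.4995; k = (37.9912·5 − 8.8128·21.2330)/1.4995 = 1.88905, ln C = (15.8331·21.2330 − 8.8128·37.9912)/1.4995 = 0.91704, so C = exp(0.91704) = 2.50186.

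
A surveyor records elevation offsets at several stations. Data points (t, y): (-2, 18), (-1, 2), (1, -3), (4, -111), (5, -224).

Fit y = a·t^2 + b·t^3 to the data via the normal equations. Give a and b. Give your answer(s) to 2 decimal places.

a = 0.71, b = -1.93

The normal system XᵀX·[a, b]ᵀ = Xᵀy is [[899, 4117]; [4117, 19787]]·[a, b]ᵀ = [-7305, -35253]ᵀ.
det = 899·19787 − 4117² = 838824.
a = ((-7305)·19787 − 4117·(-35253))/838824 = 98761/139804; b = (899·(-35253) − 4117·(-7305))/838824 = -269627/139804.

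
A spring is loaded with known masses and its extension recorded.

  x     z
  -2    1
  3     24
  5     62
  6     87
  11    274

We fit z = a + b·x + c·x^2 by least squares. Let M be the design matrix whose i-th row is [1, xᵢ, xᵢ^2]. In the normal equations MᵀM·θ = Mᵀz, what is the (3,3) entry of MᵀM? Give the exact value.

16659

Row 3 ↔ basis x^2, column 3 ↔ basis x^2, so (MᵀM)_{3,3} = Σᵢ (x^2)·(x^2) = (4)·(4) + (9)·(9) + (25)·(25) + (36)·(36) + (121)·(121) = 16659.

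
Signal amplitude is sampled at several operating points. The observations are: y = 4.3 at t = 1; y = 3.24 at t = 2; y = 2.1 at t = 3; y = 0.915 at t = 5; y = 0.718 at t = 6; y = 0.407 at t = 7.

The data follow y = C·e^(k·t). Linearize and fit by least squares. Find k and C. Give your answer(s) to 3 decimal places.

k = -0.390, C = 6.702

Taking logs, ln y = k·t + ln C, so regress ln y on t.
Σt = 24.0000, Σ(t)² = 124.0000, Σln y = 2.0571, Σt·ln y = -2.6889.
Equations: 124.0000·k + 24.0000·ln C = -2.6889;  24.0000·k + 6·ln C = 2.0571.
Δ = 124.0000·6 − (24.0000)² = 168.0000; k = (-2.6889·6 − 24.0000·2.0571)/168.0000 = -0.38990, ln C = (124.0000·2.0571 − 24.0000·-2.6889)/168.0000 = 1.90244, so C = exp(1.90244) = 6.70222.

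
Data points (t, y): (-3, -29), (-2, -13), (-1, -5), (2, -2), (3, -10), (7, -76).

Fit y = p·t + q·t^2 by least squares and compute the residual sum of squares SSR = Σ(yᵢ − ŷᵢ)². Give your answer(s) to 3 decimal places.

With design matrix X, XᵀX = [[76, 342]; [342, 2596]] and Xᵀy = [-448, -4140]ᵀ.
Eliminating q: 2596·(row 1) − 342·(row 2) gives 80332·p = 2596·(-448) − 342·(-4140) = 252872, so p = 63218/20083.
Then q = ((-4140) − 342·(63218/20083))/2596 = -2124/1057.
Residuals: -29549/20083, 26781/20083, 3159/20083, -5178/20083, -27280/20083, 1230/2869; SSR = 121769/20083.

SSR = 6.063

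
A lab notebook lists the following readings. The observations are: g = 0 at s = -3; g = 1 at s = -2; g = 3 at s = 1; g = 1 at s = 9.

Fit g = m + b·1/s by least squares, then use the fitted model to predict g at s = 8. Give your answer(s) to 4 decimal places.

Sums needed: Σ1 = 4, Σ1/s = 5/18, Σ1/s·1/s = 445/324.
For Mᵀg: Σg = 5, Σ1/s·g = 47/18.
MᵀM·[m, b]ᵀ = Mᵀg becomes [[4, 5/18]; [5/18, 445/324]]·[m, b]ᵀ = [5, 47/18]ᵀ.
det = 4·(445/324) − (5/18)² = 65/12.
m = (5·(445/324) − (5/18)·(47/18))/(65/12) = 398/351; b = (4·(47/18) − (5/18)·5)/(65/12) = 326/195.
At s = 8: ĝ = (398/351)·(1) + (326/195)·(1/8) = 9427/7020.

ĝ = 1.3429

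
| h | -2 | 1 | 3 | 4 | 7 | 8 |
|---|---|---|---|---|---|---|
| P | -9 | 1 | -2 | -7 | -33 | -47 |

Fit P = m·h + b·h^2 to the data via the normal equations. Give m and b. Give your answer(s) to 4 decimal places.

m = 2.4138, b = -1.0300

Compute the Gram sums: Σh·h = 143, Σh·h^2 = 939, Σh^2·h^2 = 6851.
And Σh·P = -622, Σh^2·P = -4790.
Normal equations: [[143, 939]; [939, 6851]]·[m, b]ᵀ = [-622, -4790]ᵀ.
Δ = 143·6851 − 939² = 97972.
m = ((-622)·6851 − 939·(-4790))/97972 = 8446/3499; b = (143·(-4790) − 939·(-622))/97972 = -3604/3499.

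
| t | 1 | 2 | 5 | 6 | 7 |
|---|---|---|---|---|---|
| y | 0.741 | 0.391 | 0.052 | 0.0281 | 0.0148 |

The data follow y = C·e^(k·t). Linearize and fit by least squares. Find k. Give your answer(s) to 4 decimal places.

Linearized form: ln y = k·t + ln C. From the 5 transformed points,
XᵀX = [[115.0000, 21.0000]; [21.0000, 5]], rhs = [-67.8842, -11.9804]ᵀ  (here Σt = 21.0000, Σ(t)² = 115.0000, Σln y = -11.9804, Σt·ln y = -67.8842).
Slope k = (n·Σt·ln y − Σt·Σln y)/(n·Σ(t)² − (Σt)²) = (5·-67.8842 − 21.0000·-11.9804)/134.0000 = -0.65546; ln C = (Σln y − k·Σt)/n = 0.35686.

k = -0.6555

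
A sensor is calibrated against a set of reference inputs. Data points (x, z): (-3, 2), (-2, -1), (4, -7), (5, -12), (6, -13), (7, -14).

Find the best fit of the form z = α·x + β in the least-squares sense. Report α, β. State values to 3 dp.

Forming MᵀM = [[139, 17]; [17, 6]] and Mᵀz = [-268, -45]ᵀ gives MᵀM·[α, β]ᵀ = Mᵀz.
Determinant 139·6 − 17² = 545.
α = ((-268)·6 − 17·(-45))/545 = -843/545; β = (139·(-45) − 17·(-268))/545 = -1699/545.

α = -1.547, β = -3.117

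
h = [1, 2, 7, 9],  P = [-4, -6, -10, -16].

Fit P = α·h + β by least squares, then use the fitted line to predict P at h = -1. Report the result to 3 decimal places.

MᵀM·[α, β]ᵀ = MᵀP reads: 135·α + 19·β = -230;  19·α + 4·β = -36.
(Σh·h = 135, Σh = 19, Σ1 = 4, Σh·P = -230, ΣP = -36.)
Determinant 135·4 − 19² = 179.
α = ((-230)·4 − 19·(-36))/179 = -236/179; β = (135·(-36) − 19·(-230))/179 = -490/179.
At h = -1: P̂ = (-236/179)·(-1) + (-490/179)·(1) = -254/179.

P̂ = -1.419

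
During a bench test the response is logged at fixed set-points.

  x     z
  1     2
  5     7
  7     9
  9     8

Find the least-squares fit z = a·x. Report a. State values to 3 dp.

From the data, Σx·x = 156.
Moment sums: Σx·z = 172.
Normal equations: [[156]]·[a]ᵀ = [172]ᵀ.
Hence a = 172 / 156 ≈ 1.10256.

a = 1.103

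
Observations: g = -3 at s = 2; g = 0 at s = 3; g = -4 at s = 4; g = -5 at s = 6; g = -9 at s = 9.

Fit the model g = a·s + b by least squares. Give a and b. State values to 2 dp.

a = -1.05, b = 0.82

Compute the Gram sums: Σs·s = 146, Σs = 24, Σ1 = 5.
Moment sums: Σs·g = -133, Σg = -21.
Determinant 146·5 − 24² = 154.
a = ((-133)·5 − 24·(-21))/154 = -23/22; b = (146·(-21) − 24·(-133))/154 = 9/11.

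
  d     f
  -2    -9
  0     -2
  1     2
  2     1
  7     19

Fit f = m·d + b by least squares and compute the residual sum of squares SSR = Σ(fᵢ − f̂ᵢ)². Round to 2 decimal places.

From the data, Σd·d = 58, Σd = 8, Σ1 = 5.
Moment sums: Σd·f = 155, Σf = 11.
Normal equations: [[58, 8]; [8, 5]]·[m, b]ᵀ = [155, 11]ᵀ.
det = 58·5 − 8² = 226.
m = (155·5 − 8·11)/226 = 687/226; b = (58·11 − 8·155)/226 = -301/113.
Residuals: -29/113, 75/113, 367/226, -273/113, 87/226; SSR = 2063/226.

SSR = 9.13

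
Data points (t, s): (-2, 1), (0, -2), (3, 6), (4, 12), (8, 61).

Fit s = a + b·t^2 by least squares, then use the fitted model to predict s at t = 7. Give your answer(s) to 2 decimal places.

ŝ = 45.82

Normal-equation sums: Σ1 = 5, Σt^2 = 93, Σt^2·t^2 = 4449.
Moment sums: Σs = 78, Σt^2·s = 4154.
So AᵀA·[a, b]ᵀ = Aᵀs: [[5, 93]; [93, 4449]]·[a, b]ᵀ = [78, 4154]ᵀ.
Determinant 5·4449 − 93² = 13596.
a = (78·4449 − 93·4154)/13596 = -3275/1133; b = (5·4154 − 93·78)/13596 = 3379/3399.
At t = 7: ŝ = (-3275/1133)·(1) + (3379/3399)·(49) = 155746/3399.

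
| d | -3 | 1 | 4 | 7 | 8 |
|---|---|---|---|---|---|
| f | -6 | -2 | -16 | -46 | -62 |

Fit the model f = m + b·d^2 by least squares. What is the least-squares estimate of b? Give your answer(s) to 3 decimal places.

b = -0.964

Entries of XᵀX: Σ1 = 5, Σd^2 = 139, Σd^2·d^2 = 6835.
Moment sums: Σf = -132, Σd^2·f = -6534.
So XᵀX·[m, b]ᵀ = Xᵀf: [[5, 139]; [139, 6835]]·[m, b]ᵀ = [-132, -6534]ᵀ.
Determinant 5·6835 − 139² = 14854.
m = ((-132)·6835 − 139·(-6534))/14854 = 429/1061; b = (5·(-6534) − 139·(-132))/14854 = -1023/1061.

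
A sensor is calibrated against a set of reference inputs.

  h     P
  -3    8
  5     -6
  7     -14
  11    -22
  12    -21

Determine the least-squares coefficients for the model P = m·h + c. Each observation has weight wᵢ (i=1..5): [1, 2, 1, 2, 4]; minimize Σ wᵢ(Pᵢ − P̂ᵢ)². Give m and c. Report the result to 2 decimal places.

Setting ∂/∂m … = 0 gives: 926·m + 84·c = -1674;  84·m + 10·c = -146.
Eliminating c: 10·(row 1) − 84·(row 2) gives 2204·m = 10·(-1674) − 84·(-146) = -4476, so m = -1119/551.
Then c = ((-146) − 84·(-1119/551))/10 = 1355/551.

m = -2.03, c = 2.46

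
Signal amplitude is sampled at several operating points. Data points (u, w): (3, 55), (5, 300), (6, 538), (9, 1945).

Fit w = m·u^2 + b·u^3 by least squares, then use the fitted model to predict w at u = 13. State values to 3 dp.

From the data, Σu^2·u^2 = 8563, Σu^2·u^3 = 70193, Σu^3·u^3 = 594451.
For Xᵀw: Σu^2·w = 184908, Σu^3·w = 1573098.
Eliminating b: 594451·(row 1) − 70193·(row 2) gives 163226664·m = 594451·184908 − 70193·1573098 = -501722406, so m = -27873467/9068148.
Then b = (1573098 − 70193·(-27873467/9068148))/594451 = 27288385/9068148.
At u = 13: ŵ = (-27873467/9068148)·(169) + (27288385/9068148)·(2197) = 27620982961/4534074.

ŵ = 6091.869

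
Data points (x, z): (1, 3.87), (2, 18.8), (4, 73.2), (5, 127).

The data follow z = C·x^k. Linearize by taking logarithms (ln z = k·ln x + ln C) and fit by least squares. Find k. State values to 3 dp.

Linearized form: ln z = k·ln x + ln C. From the 4 transformed points,
Σln x = 3.6889, Σ(ln x)² = 4.9926, Σln z = 13.4245, Σln x·ln z = 15.7816.
Equations: 4.9926·k + 3.6889·ln C = 15.7816;  3.6889·k + 4·ln C = 13.4245.
Slope k = (n·Σln x·ln z − Σln x·Σln z)/(n·Σ(ln x)² − (Σln x)²) = (4·15.7816 − 3.6889·13.4245)/6.3624 = 2.13839; ln C = (Σln z − k·Σln x)/n = 1.38406.

k = 2.138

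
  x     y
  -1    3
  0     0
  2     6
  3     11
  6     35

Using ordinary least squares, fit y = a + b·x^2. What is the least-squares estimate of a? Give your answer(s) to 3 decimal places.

From the data, Σ1 = 5, Σx^2 = 50, Σx^2·x^2 = 1394.
Moment sums: Σy = 55, Σx^2·y = 1386.
Normal equations: [[5, 50]; [50, 1394]]·[a, b]ᵀ = [55, 1386]ᵀ.
Determinant 5·1394 − 50² = 4470.
a = (55·1394 − 50·1386)/4470 = 737/447; b = (5·1386 − 50·55)/4470 = 418/447.

a = 1.649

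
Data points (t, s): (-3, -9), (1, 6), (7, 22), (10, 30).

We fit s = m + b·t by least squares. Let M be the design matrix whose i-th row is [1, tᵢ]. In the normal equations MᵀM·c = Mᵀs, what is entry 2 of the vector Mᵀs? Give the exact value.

Entry 2 ↔ basis t, so (Mᵀs)_{2} = Σᵢ (t)·sᵢ = (-3)·(-9) + (1)·(6) + (7)·(22) + (10)·(30) = 487.

487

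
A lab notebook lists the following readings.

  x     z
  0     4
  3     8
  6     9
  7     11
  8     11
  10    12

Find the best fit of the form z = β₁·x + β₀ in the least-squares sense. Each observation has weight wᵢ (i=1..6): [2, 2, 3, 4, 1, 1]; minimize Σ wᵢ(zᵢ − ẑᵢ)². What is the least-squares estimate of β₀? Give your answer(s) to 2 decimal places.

From the data, Σwᵢ·x·x = 486, Σwᵢ·x = 70, Σwᵢ·1 = 13.
For MᵀWz: Σwᵢ·x·z = 726, Σwᵢ·z = 118.
So MᵀWM·[β₁, β₀]ᵀ = MᵀWz: [[486, 70]; [70, 13]]·[β₁, β₀]ᵀ = [726, 118]ᵀ.
det = 486·13 − 70² = 1418.
β₁ = (726·13 − 70·118)/1418 = 589/709; β₀ = (486·118 − 70·726)/1418 = 3264/709.

β₀ = 4.60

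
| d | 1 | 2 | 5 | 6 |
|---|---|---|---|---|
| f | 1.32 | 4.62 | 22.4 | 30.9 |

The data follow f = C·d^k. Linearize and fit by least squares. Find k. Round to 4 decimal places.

k = 1.7543

With ln fᵢ as the transformed response and ln dᵢ as the regressor:
Sums: Σln d = 4.0943, Σ(ln d)² = 6.2811, Σln f = 8.3478, Σln d·ln f = 12.2117.
Normal system: [[6.2811, 4.0943]; [4.0943, 4]]·[k, ln C]ᵀ = [12.2117, 8.3478]ᵀ.
Solving (det = 8.3609): k = 1.75434, ln C = 0.29124.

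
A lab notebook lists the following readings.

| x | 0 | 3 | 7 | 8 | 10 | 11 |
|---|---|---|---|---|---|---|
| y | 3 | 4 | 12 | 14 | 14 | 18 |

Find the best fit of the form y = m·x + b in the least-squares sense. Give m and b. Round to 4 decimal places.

m = 1.3799, b = 1.8641

Sums needed: Σx·x = 343, Σx = 39, Σ1 = 6.
Right-hand side: Σx·y = 546, Σy = 65.
Normal equations: [[343, 39]; [39, 6]]·[m, b]ᵀ = [546, 65]ᵀ.
det = 343·6 − 39² = 537.
m = (546·6 − 39·65)/537 = 247/179; b = (343·65 − 39·546)/537 = 1001/537.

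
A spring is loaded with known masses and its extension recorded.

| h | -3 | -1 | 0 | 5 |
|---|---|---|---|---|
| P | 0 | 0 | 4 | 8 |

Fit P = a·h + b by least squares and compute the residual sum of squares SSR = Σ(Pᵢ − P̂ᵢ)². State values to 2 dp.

From the data, Σh·h = 35, Σh = 1, Σ1 = 4.
For XᵀP: Σh·P = 40, ΣP = 12.
XᵀX·[a, b]ᵀ = XᵀP becomes [[35, 1]; [1, 4]]·[a, b]ᵀ = [40, 12]ᵀ.
det = 35·4 − 1² = 139.
a = (40·4 − 1·12)/139 = 148/139; b = (35·12 − 1·40)/139 = 380/139.
Residuals: 64/139, -232/139, 176/139, -8/139; SSR = 640/139.

SSR = 4.60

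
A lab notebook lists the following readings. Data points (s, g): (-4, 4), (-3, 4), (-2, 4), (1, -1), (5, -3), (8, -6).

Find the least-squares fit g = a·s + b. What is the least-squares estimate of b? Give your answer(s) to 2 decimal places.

Entries of AᵀA: Σs·s = 119, Σs = 5, Σ1 = 6.
And Σs·g = -100, Σg = 2.
AᵀA·[a, b]ᵀ = Aᵀg becomes [[119, 5]; [5, 6]]·[a, b]ᵀ = [-100, 2]ᵀ.
Eliminating b: 6·(row 1) − 5·(row 2) gives 689·a = 6·(-100) − 5·2 = -610, so a = -610/689.
Then b = (2 − 5·(-610/689))/6 = 738/689.

b = 1.07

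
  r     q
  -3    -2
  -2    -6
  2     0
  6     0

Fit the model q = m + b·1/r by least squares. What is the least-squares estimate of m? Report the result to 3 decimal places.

m = -1.780

Compute the Gram sums: Σ1 = 4, Σ1/r = -1/6, Σ1/r·1/r = 23/36.
And Σq = -8, Σ1/r·q = 11/3.
MᵀM·[m, b]ᵀ = Mᵀq becomes [[4, -1/6]; [-1/6, 23/36]]·[m, b]ᵀ = [-8, 11/3]ᵀ.
det = 4·(23/36) − (-1/6)² = 91/36.
m = ((-8)·(23/36) − (-1/6)·(11/3))/(91/36) = -162/91; b = (4·(11/3) − (-1/6)·(-8))/(91/36) = 480/91.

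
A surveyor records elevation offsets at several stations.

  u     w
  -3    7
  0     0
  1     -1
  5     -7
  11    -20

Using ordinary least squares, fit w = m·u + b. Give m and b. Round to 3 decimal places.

With design matrix A, AᵀA = [[156, 14]; [14, 5]] and Aᵀw = [-277, -21]ᵀ.
Δ = 156·5 − 14² = 584.
m = ((-277)·5 − 14·(-21))/584 = -1091/584; b = (156·(-21) − 14·(-277))/584 = 301/292.

m = -1.868, b = 1.031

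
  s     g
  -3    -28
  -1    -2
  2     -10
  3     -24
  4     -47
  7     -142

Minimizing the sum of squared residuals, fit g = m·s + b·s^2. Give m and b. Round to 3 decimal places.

From the data, Σs·s = 88, Σs·s^2 = 414, Σs^2·s^2 = 2836.
And Σs·g = -1188, Σs^2·g = -8220.
Normal equations: [[88, 414]; [414, 2836]]·[m, b]ᵀ = [-1188, -8220]ᵀ.
Determinant 88·2836 − 414² = 78172.
m = ((-1188)·2836 − 414·(-8220))/78172 = 8478/19543; b = (88·(-8220) − 414·(-1188))/78172 = -57882/19543.

m = 0.434, b = -2.962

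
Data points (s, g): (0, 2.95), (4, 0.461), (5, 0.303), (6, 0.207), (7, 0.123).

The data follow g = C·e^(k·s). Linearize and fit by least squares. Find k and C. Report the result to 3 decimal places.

k = -0.450, C = 2.909

Taking logs, ln g = k·s + ln C, so regress ln g on s.
AᵀA = [[126.0000, 22.0000]; [22.0000, 5]], rhs = [-33.1868, -4.5572]ᵀ  (here Σs = 22.0000, Σ(s)² = 126.0000, Σln g = -4.5572, Σs·ln g = -33.1868).
Solving (det = 146.0000): k = -0.44983, ln C = 1.06783, so C = exp(1.06783) = 2.90907.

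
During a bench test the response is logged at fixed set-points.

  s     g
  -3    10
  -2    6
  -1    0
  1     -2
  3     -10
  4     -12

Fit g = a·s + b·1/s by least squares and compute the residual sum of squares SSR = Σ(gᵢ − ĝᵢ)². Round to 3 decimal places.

SSR = 3.825

Sums needed: Σs·s = 40, Σs·1/s = 6, Σ1/s·1/s = 365/144.
And Σs·g = -122, Σ1/s·g = -44/3.
Normal equations: [[40, 6]; [6, 365/144]]·[a, b]ᵀ = [-122, -44/3]ᵀ.
Determinant 40·(365/144) − 6² = 1177/18.
a = ((-122)·(365/144) − 6·(-44/3))/(1177/18) = -15929/4708; b = (40·(-44/3) − 6·(-122))/(1177/18) = 2616/1177.
Residuals: 2781/4708, 811/2354, -5465/4708, -3951/4708, -2781/4708, 1151/1177; SSR = 9003/2354.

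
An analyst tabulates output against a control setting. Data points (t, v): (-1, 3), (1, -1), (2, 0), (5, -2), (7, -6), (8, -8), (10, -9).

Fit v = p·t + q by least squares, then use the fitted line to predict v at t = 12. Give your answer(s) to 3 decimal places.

Compute the Gram sums: Σt·t = 244, Σt = 32, Σ1 = 7.
And Σt·v = -210, Σv = -23.
So MᵀM·[p, q]ᵀ = Mᵀv: [[244, 32]; [32, 7]]·[p, q]ᵀ = [-210, -23]ᵀ.
Eliminating q: 7·(row 1) − 32·(row 2) gives 684·p = 7·(-210) − 32·(-23) = -734, so p = -367/342.
Then q = ((-23) − 32·(-367/342))/7 = 277/171.
At t = 12: v̂ = (-367/342)·(12) + (277/171)·(1) = -1925/171.

v̂ = -11.257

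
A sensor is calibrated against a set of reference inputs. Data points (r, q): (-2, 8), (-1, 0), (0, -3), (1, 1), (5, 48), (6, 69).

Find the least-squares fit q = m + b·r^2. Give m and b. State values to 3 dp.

m = -1.475, b = 1.968

The normal system MᵀM·[m, b]ᵀ = Mᵀq is [[6, 67]; [67, 1939]]·[m, b]ᵀ = [123, 3717]ᵀ.
Eliminating b: 1939·(row 1) − 67·(row 2) gives 7145·m = 1939·123 − 67·3717 = -10542, so m = -10542/7145.
Then b = (3717 − 67·(-10542/7145))/1939 = 14061/7145.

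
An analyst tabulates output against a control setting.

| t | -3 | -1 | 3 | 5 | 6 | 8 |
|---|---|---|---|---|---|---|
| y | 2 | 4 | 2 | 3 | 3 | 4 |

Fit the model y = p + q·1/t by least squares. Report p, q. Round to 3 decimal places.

p = 2.941, q = -0.693

Compute the Gram sums: Σ1 = 6, Σ1/t = -61/120, Σ1/t·1/t = 2089/1600.
Moment sums: Σy = 18, Σ1/t·y = -12/5.
Δ = 6·(2089/1600) − (-61/120)² = 21817/2880.
p = (18·(2089/1600) − (-61/120)·(-12/5))/(21817/2880) = 64170/21817; q = (6·(-12/5) − (-61/120)·18)/(21817/2880) = -15120/21817.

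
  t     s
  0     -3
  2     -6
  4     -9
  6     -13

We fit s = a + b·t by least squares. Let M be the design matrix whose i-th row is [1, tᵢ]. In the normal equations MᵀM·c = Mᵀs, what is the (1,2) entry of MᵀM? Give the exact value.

Row 1 ↔ basis 1, column 2 ↔ basis t, so (MᵀM)_{1,2} = Σᵢ t = (1)·(0) + (1)·(2) + (1)·(4) + (1)·(6) = 12.

12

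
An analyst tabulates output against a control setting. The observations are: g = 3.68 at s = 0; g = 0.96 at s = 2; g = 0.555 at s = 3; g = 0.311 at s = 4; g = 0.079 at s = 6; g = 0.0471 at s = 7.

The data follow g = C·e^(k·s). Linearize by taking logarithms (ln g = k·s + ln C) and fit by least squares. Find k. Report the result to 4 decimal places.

Taking logs, ln g = k·s + ln C, so regress ln g on s.
XᵀX = [[114.0000, 22.0000]; [22.0000, 6]], rhs = [-43.1381, -6.0884]ᵀ  (here Σs = 22.0000, Σ(s)² = 114.0000, Σln g = -6.0884, Σs·ln g = -43.1381).
Slope k = (n·Σs·ln g − Σs·Σln g)/(n·Σ(s)² − (Σs)²) = (6·-43.1381 − 22.0000·-6.0884)/200.0000 = -0.62441; ln C = (Σln g − k·Σs)/n = 1.27477.

k = -0.6244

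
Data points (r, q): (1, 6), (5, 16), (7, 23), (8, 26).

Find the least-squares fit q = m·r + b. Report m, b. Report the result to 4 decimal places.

From the data, Σr·r = 139, Σr = 21, Σ1 = 4.
Moment sums: Σr·q = 455, Σq = 71.
XᵀX·[m, b]ᵀ = Xᵀq becomes [[139, 21]; [21, 4]]·[m, b]ᵀ = [455, 71]ᵀ.
Determinant 139·4 − 21² = 115.
m = (455·4 − 21·71)/115 = 329/115; b = (139·71 − 21·455)/115 = 314/115.

m = 2.8609, b = 2.7304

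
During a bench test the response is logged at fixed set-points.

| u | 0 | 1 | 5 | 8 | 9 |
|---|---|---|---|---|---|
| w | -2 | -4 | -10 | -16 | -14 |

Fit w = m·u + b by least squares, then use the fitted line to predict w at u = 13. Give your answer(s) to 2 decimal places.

Setting ∂/∂m … = 0 gives: 171·m + 23·b = -308;  23·m + 5·b = -46.
(Σu·u = 171, Σu = 23, Σ1 = 5, Σu·w = -308, Σw = -46.)
Δ = 171·5 − 23² = 326.
m = ((-308)·5 − 23·(-46))/326 = -241/163; b = (171·(-46) − 23·(-308))/326 = -391/163.
At u = 13: ŵ = (-241/163)·(13) + (-391/163)·(1) = -3524/163.

ŵ = -21.62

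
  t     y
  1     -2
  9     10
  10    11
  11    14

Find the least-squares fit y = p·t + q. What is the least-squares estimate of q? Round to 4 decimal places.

q = -3.6375

MᵀM·[p, q]ᵀ = Mᵀy reads: 303·p + 31·q = 352;  31·p + 4·q = 33.
Determinant 303·4 − 31² = 251.
p = (352·4 − 31·33)/251 = 385/251; q = (303·33 − 31·352)/251 = -913/251.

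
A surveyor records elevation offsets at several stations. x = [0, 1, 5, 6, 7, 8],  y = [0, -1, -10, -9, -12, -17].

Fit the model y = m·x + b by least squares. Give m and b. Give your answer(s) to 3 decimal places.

MᵀM·[m, b]ᵀ = Mᵀy reads: 175·m + 27·b = -325;  27·m + 6·b = -49.
(Σx·x = 175, Σx = 27, Σ1 = 6, Σx·y = -325, Σy = -49.)
Δ = 175·6 − 27² = 321.
m = ((-325)·6 − 27·(-49))/321 = -209/107; b = (175·(-49) − 27·(-325))/321 = 200/321.

m = -1.953, b = 0.623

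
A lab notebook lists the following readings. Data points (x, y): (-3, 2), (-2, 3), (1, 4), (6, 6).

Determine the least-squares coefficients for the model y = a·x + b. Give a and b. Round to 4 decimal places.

a = 0.4184, b = 3.5408

Compute the Gram sums: Σx·x = 50, Σx = 2, Σ1 = 4.
For Aᵀy: Σx·y = 28, Σy = 15.
So AᵀA·[a, b]ᵀ = Aᵀy: [[50, 2]; [2, 4]]·[a, b]ᵀ = [28, 15]ᵀ.
Eliminating b: 4·(row 1) − 2·(row 2) gives 196·a = 4·28 − 2·15 = 82, so a = 41/98.
Then b = (15 − 2·(41/98))/4 = 347/98.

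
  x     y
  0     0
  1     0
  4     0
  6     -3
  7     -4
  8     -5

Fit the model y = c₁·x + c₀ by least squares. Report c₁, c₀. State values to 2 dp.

Forming AᵀA = [[166, 26]; [26, 6]] and Aᵀy = [-86, -12]ᵀ gives AᵀA·[c₁, c₀]ᵀ = Aᵀy.
Determinant 166·6 − 26² = 320.
c₁ = ((-86)·6 − 26·(-12))/320 = -51/80; c₀ = (166·(-12) − 26·(-86))/320 = 61/80.

c₁ = -0.64, c₀ = 0.76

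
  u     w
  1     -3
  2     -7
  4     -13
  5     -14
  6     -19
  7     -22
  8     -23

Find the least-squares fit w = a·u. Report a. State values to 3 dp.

From the data, Σu·u = 195.
Moment sums: Σu·w = -591.
Normal equations: [[195]]·[a]ᵀ = [-591]ᵀ.
a = (-591)/195 = -3.03077.

a = -3.031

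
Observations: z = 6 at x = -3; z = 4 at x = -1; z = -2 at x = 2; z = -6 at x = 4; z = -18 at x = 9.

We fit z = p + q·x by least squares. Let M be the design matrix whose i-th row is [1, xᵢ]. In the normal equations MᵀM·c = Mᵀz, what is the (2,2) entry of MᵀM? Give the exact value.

111

Row 2 ↔ basis x, column 2 ↔ basis x, so (MᵀM)_{2,2} = Σᵢ (x)·(x) = (-3)·(-3) + (-1)·(-1) + (2)·(2) + (4)·(4) + (9)·(9) = 111.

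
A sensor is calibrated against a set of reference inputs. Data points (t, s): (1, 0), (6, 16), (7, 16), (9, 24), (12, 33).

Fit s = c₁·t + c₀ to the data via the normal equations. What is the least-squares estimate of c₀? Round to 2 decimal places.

With design matrix X, XᵀX = [[311, 35]; [35, 5]] and Xᵀs = [820, 89]ᵀ.
Eliminating c₀: 5·(row 1) − 35·(row 2) gives 330·c₁ = 5·820 − 35·89 = 985, so c₁ = 197/66.
Then c₀ = (89 − 35·(197/66))/5 = -1021/330.

c₀ = -3.09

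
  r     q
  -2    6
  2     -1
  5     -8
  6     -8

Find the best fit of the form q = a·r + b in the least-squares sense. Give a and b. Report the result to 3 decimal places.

With design matrix M, MᵀM = [[69, 11]; [11, 4]] and Mᵀq = [-102, -11]ᵀ.
Eliminating b: 4·(row 1) − 11·(row 2) gives 155·a = 4·(-102) − 11·(-11) = -287, so a = -287/155.
Then b = ((-11) − 11·(-287/155))/4 = 363/155.

a = -1.852, b = 2.342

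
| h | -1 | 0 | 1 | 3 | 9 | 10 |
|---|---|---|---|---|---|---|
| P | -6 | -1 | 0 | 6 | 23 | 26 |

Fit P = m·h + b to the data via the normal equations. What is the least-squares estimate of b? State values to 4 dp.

b = -2.3743

The normal equations are: 192·m + 22·b = 491;  22·m + 6·b = 48.
(Σh·h = 192, Σh = 22, Σ1 = 6, Σh·P = 491, ΣP = 48.)
Determinant 192·6 − 22² = 668.
m = (491·6 − 22·48)/668 = 945/334; b = (192·48 − 22·491)/668 = -793/334.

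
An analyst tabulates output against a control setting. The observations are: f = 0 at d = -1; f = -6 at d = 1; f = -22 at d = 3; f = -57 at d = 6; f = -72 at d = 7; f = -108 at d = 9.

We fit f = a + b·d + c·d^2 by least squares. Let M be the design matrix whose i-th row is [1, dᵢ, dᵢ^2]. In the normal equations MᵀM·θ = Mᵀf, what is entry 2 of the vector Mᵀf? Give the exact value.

-1890

Entry 2 ↔ basis d, so (Mᵀf)_{2} = Σᵢ (d)·fᵢ = (-1)·(0) + (1)·(-6) + (3)·(-22) + (6)·(-57) + (7)·(-72) + (9)·(-108) = -1890.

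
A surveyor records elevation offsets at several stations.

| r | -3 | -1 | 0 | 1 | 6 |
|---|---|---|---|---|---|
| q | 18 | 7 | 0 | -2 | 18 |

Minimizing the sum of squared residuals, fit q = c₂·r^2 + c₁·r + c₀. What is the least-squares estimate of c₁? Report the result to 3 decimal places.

c₁ = -3.027

With design matrix M, MᵀM = [[1379, 189, 47]; [189, 47, 3]; [47, 3, 5]] and Mᵀq = [815, 45, 41]ᵀ.
Row-reducing yields c₂ = 6724/6877, c₁ = -20817/6877, c₀ = 5676/6877.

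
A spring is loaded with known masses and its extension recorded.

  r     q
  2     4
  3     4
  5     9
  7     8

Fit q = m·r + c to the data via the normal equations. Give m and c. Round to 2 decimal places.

The normal equations are: 87·m + 17·c = 121;  17·m + 4·c = 25.
(Σr·r = 87, Σr = 17, Σ1 = 4, Σr·q = 121, Σq = 25.)
Determinant 87·4 − 17² = 59.
m = (121·4 − 17·25)/59 = 1; c = (87·25 − 17·121)/59 = 2.

m = 1.00, c = 2.00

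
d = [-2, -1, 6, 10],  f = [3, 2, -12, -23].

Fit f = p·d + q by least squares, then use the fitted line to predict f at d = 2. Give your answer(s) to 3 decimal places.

Setting ∂/∂p … = 0 gives: 141·p + 13·q = -310;  13·p + 4·q = -30.
Eliminating q: 4·(row 1) − 13·(row 2) gives 395·p = 4·(-310) − 13·(-30) = -850, so p = -170/79.
Then q = ((-30) − 13·(-170/79))/4 = -40/79.
At d = 2: f̂ = (-170/79)·(2) + (-40/79)·(1) = -380/79.

f̂ = -4.810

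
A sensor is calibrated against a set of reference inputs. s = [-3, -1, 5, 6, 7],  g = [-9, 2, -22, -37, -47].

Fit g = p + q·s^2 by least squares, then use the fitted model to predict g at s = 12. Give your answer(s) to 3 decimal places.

ĝ = -144.805

Compute the Gram sums: Σ1 = 5, Σs^2 = 120, Σs^2·s^2 = 4404.
Moment sums: Σg = -113, Σs^2·g = -4264.
Normal equations: [[5, 120]; [120, 4404]]·[p, q]ᵀ = [-113, -4264]ᵀ.
det = 5·4404 − 120² = 7620.
p = ((-113)·4404 − 120·(-4264))/7620 = 1169/635; q = (5·(-4264) − 120·(-113))/7620 = -388/381.
At s = 12: ĝ = (1169/635)·(1) + (-388/381)·(144) = -91951/635.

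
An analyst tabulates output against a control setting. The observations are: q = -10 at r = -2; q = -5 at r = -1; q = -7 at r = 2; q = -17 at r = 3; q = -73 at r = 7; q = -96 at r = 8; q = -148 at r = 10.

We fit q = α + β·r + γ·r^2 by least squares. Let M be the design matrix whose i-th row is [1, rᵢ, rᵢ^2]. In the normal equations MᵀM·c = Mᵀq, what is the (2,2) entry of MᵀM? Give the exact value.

231

Row 2 ↔ basis r, column 2 ↔ basis r, so (MᵀM)_{2,2} = Σᵢ (r)·(r) = (-2)·(-2) + (-1)·(-1) + (2)·(2) + (3)·(3) + (7)·(7) + (8)·(8) + (10)·(10) = 231.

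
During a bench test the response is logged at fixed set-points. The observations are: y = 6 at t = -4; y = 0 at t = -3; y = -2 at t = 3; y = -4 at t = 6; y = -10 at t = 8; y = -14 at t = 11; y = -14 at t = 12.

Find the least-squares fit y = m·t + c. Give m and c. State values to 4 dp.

m = -1.1373, c = -0.0669

From the data, Σt·t = 399, Σt = 33, Σ1 = 7.
And Σt·y = -456, Σy = -38.
Δ = 399·7 − 33² = 1704.
m = ((-456)·7 − 33·(-38))/1704 = -323/284; c = (399·(-38) − 33·(-456))/1704 = -19/284.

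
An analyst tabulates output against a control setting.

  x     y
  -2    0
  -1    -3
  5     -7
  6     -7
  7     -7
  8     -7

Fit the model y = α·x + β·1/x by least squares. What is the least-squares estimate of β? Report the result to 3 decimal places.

β = 3.955

With design matrix A, AᵀA = [[179, 6]; [6, 955249/705600]] and Aᵀy = [-179, -173/120]ᵀ.
Eliminating β: (955249/705600)·(row 1) − 6·(row 2) gives (145587971/705600)·α = (955249/705600)·(-179) − 6·(-173/120) = -164886131/705600, so α = -164886131/145587971.
Then β = ((-173/120) − 6·(-164886131/145587971))/(955249/705600) = 575728440/145587971.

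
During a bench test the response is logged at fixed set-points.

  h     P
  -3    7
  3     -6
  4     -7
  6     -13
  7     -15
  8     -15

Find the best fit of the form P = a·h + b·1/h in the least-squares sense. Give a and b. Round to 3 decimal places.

The normal equations are: 183·a + 6·b = -370;  6·a + (1093/3136)·b = -687/56.
(Σh·h = 183, Σh·1/h = 6, Σ1/h·1/h = 1093/3136, Σh·P = -370, Σ1/h·P = -687/56.)
Eliminating b: (1093/3136)·(row 1) − 6·(row 2) gives (87123/3136)·a = (1093/3136)·(-370) − 6·(-687/56) = -86789/1568, so a = -173578/87123.
Then b = ((-687/56) − 6·(-173578/87123))/(1093/3136) = -26152/29041.

a = -1.992, b = -0.901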